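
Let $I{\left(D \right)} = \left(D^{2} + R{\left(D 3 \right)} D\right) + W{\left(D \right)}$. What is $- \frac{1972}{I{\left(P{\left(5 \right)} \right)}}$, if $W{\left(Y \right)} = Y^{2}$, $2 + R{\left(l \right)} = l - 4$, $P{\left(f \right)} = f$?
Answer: $- \frac{1972}{95} \approx -20.758$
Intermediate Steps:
$R{\left(l \right)} = -6 + l$ ($R{\left(l \right)} = -2 + \left(l - 4\right) = -2 + \left(-4 + l\right) = -6 + l$)
$I{\left(D \right)} = 2 D^{2} + D \left(-6 + 3 D\right)$ ($I{\left(D \right)} = \left(D^{2} + \left(-6 + D 3\right) D\right) + D^{2} = \left(D^{2} + \left(-6 + 3 D\right) D\right) + D^{2} = \left(D^{2} + D \left(-6 + 3 D\right)\right) + D^{2} = 2 D^{2} + D \left(-6 + 3 D\right)$)
$- \frac{1972}{I{\left(P{\left(5 \right)} \right)}} = - \frac{1972}{5 \left(-6 + 5 \cdot 5\right)} = - \frac{1972}{5 \left(-6 + 25\right)} = - \frac{1972}{5 \cdot 19} = - \frac{1972}{95}$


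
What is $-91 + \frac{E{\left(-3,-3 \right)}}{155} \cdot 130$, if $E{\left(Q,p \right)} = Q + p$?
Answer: $- \frac{2977}{31} \approx -96.032$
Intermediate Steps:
$-91 + \frac{E{\left(-3,-3 \right)}}{155} \cdot 130 = -91 + \frac{-3 - 3}{155} \cdot 130 = -91 + \left(-6\right) \frac{1}{155} \cdot 130 = -91 - \frac{156}{31} = - \frac{2977}{31}$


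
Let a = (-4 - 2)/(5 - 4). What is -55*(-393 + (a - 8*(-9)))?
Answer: 17985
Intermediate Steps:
a = -6 (a = -6/1 = -6*1 = -6)
-55*(-393 + (a - 8*(-9))) = -55*(-393 + (-6 - 8*(-9))) = -55*(-393 + (-6 + 72)) = -55*(-393 + 66) = -55*(-327) = 17985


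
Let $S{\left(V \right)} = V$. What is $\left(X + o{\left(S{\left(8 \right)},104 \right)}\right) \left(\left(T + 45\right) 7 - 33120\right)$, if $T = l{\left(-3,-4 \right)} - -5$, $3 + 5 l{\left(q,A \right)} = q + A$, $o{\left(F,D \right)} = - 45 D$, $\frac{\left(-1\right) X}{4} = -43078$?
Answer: $-5495647488$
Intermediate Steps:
$X = 172312$ ($X = \left(-4\right) \left(-43078\right) = 172312$)
$l{\left(q,A \right)} = - \frac{3}{5} + \frac{A}{5} + \frac{q}{5}$ ($l{\left(q,A \right)} = - \frac{3}{5} + \frac{q + A}{5} = - \frac{3}{5} + \frac{A + q}{5} = - \frac{3}{5} + \left(\frac{A}{5} + \frac{q}{5}\right) = - \frac{3}{5} + \frac{A}{5} + \frac{q}{5}$)
$T = 3$ ($T = \left(- \frac{3}{5} + \frac{1}{5} \left(-4\right) + \frac{1}{5} \left(-3\right)\right) - -5 = \left(- \frac{3}{5} - \frac{4}{5} - \frac{3}{5}\right) + 5 = -2 + 5 = 3$)
$\left(X + o{\left(S{\left(8 \right)},104 \right)}\right) \left(\left(T + 45\right) 7 - 33120\right) = \left(172312 - 4680\right) \left(\left(3 + 45\right) 7 - 33120\right) = \left(172312 - 4680\right) \left(48 \cdot 7 - 33120\right) = 167632 \left(336 - 33120\right) = 167632 \left(-32784\right) = -5495647488$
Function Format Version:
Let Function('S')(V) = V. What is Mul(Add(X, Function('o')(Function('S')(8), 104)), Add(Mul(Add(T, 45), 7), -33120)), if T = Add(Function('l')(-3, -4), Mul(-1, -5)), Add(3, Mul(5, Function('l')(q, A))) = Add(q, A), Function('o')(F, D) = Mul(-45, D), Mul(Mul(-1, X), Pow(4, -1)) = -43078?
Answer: -5495647488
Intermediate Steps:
X = 172312 (X = Mul(-4, -43078) = 172312)
Function('l')(q, A) = Add(Rational(-3, 5), Mul(Rational(1, 5), A), Mul(Rational(1, 5), q)) (Function('l')(q, A) = Add(Rational(-3, 5), Mul(Rational(1, 5), Add(q, A))) = Add(Rational(-3, 5), Mul(Rational(1, 5), Add(A, q))) = Add(Rational(-3, 5), Add(Mul(Rational(1, 5), A), Mul(Rational(1, 5), q))) = Add(Rational(-3, 5), Mul(Rational(1, 5), A), Mul(Rational(1, 5), q)))
T = 3 (T = Add(Add(Rational(-3, 5), Mul(Rational(1, 5), -4), Mul(Rational(1, 5), -3)), Mul(-1, -5)) = Add(Add(Rational(-3, 5), Rational(-4, 5), Rational(-3, 5)), 5) = Add(-2, 5) = 3)
Mul(Add(X, Function('o')(Function('S')(8), 104)), Add(Mul(Add(T, 45), 7), -33120)) = Mul(Add(172312, Mul(-45, 104)), Add(Mul(Add(3, 45), 7), -33120)) = Mul(Add(172312, -4680), Add(Mul(48, 7), -33120)) = Mul(167632, Add(336, -33120)) = Mul(167632, -32784) = -5495647488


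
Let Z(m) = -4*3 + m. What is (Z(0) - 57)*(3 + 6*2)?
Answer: -1035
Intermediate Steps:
Z(m) = -12 + m
(Z(0) - 57)*(3 + 6*2) = ((-12 + 0) - 57)*(3 + 6*2) = (-12 - 57)*(3 + 12) = -69*15 = -1035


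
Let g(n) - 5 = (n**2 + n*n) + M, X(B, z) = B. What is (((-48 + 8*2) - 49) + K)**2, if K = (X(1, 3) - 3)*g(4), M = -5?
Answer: 21025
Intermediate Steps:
g(n) = 2*n**2 (g(n) = 5 + ((n**2 + n*n) - 5) = 5 + ((n**2 + n**2) - 5) = 5 + (2*n**2 - 5) = 5 + (-5 + 2*n**2) = 2*n**2)
K = -64 (K = (1 - 3)*(2*4**2) = -4*16 = -2*32 = -64)
(((-48 + 8*2) - 49) + K)**2 = (((-48 + 8*2) - 49) - 64)**2 = (((-48 + 16) - 49) - 64)**2 = ((-32 - 49) - 64)**2 = (-81 - 64)**2 = (-145)**2 = 21025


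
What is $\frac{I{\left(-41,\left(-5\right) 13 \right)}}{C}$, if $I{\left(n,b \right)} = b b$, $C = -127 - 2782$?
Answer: $- \frac{4225}{2909} \approx -1.4524$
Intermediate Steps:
$C = -2909$ ($C = -127 - 2782 = -2909$)
$I{\left(n,b \right)} = b^{2}$
$\frac{I{\left(-41,\left(-5\right) 13 \right)}}{C} = \frac{\left(\left(-5\right) 13\right)^{2}}{-2909} = \left(-65\right)^{2} \left(- \frac{1}{2909}\right) = 4225 \left(- \frac{1}{2909}\right) = - \frac{4225}{2909}$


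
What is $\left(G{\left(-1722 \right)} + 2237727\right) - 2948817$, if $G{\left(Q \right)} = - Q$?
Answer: $-709368$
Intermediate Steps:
$\left(G{\left(-1722 \right)} + 2237727\right) - 2948817 = \left(\left(-1\right) \left(-1722\right) + 2237727\right) - 2948817 = \left(1722 + 2237727\right) - 2948817 = 2239449 - 2948817 = -709368$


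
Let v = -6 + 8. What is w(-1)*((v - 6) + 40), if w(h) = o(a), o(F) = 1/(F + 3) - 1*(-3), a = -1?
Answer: 126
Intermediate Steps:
o(F) = 3 + 1/(3 + F) (o(F) = 1/(3 + F) + 3 = 3 + 1/(3 + F))
w(h) = 7/2 (w(h) = (10 + 3*(-1))/(3 - 1) = (10 - 3)/2 = (½)*7 = 7/2)
v = 2
w(-1)*((v - 6) + 40) = 7*((2 - 6) + 40)/2 = 7*(-4 + 40)/2 = (7/2)*36 = 126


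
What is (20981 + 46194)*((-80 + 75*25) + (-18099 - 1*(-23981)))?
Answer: 515702475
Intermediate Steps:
(20981 + 46194)*((-80 + 75*25) + (-18099 - 1*(-23981))) = 67175*((-80 + 1875) + (-18099 + 23981)) = 67175*(1795 + 5882) = 67175*7677 = 515702475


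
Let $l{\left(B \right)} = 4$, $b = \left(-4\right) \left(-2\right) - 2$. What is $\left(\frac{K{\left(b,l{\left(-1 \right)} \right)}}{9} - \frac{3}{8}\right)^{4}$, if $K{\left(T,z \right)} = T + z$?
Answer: $\frac{7890481}{26873856} \approx 0.29361$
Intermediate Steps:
$b = 6$ ($b = 8 - 2 = 6$)
$\left(\frac{K{\left(b,l{\left(-1 \right)} \right)}}{9} - \frac{3}{8}\right)^{4} = \left(\frac{6 + 4}{9} - \frac{3}{8}\right)^{4} = \left(10 \cdot \frac{1}{9} - \frac{3}{8}\right)^{4} = \left(\frac{10}{9} - \frac{3}{8}\right)^{4} = \left(\frac{53}{72}\right)^{4} = \frac{7890481}{26873856}$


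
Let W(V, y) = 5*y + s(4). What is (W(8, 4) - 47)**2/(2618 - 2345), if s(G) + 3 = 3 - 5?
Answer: 1024/273 ≈ 3.7509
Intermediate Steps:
s(G) = -5 (s(G) = -3 + (3 - 5) = -3 - 2 = -5)
W(V, y) = -5 + 5*y (W(V, y) = 5*y - 5 = -5 + 5*y)
(W(8, 4) - 47)**2/(2618 - 2345) = ((-5 + 5*4) - 47)**2/(2618 - 2345) = ((-5 + 20) - 47)**2/273 = (15 - 47)**2*(1/273) = (-32)**2*(1/273) = 1024*(1/273) = 1024/273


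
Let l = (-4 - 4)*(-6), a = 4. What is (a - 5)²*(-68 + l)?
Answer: -20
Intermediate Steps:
l = 48 (l = -8*(-6) = 48)
(a - 5)²*(-68 + l) = (4 - 5)²*(-68 + 48) = (-1)²*(-20) = 1*(-20) = -20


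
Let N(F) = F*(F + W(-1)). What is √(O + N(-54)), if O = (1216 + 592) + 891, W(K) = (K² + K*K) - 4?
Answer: √5723 ≈ 75.651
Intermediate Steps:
W(K) = -4 + 2*K² (W(K) = (K² + K²) - 4 = 2*K² - 4 = -4 + 2*K²)
N(F) = F*(-2 + F) (N(F) = F*(F + (-4 + 2*(-1)²)) = F*(F + (-4 + 2*1)) = F*(F + (-4 + 2)) = F*(F - 2) = F*(-2 + F))
O = 2699 (O = 1808 + 891 = 2699)
√(O + N(-54)) = √(2699 - 54*(-2 - 54)) = √(2699 - 54*(-56)) = √(2699 + 3024) = √5723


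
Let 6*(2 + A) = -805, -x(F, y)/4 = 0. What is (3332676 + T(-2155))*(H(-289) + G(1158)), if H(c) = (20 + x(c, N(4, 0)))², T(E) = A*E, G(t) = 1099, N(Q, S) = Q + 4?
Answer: 32613279809/6 ≈ 5.4355e+9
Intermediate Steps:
N(Q, S) = 4 + Q
x(F, y) = 0 (x(F, y) = -4*0 = 0)
A = -817/6 (A = -2 + (⅙)*(-805) = -2 - 805/6 = -817/6 ≈ -136.17)
T(E) = -817*E/6
H(c) = 400 (H(c) = (20 + 0)² = 20² = 400)
(3332676 + T(-2155))*(H(-289) + G(1158)) = (3332676 - 817/6*(-2155))*(400 + 1099) = (3332676 + 1760635/6)*1499 = (21756691/6)*1499 = 32613279809/6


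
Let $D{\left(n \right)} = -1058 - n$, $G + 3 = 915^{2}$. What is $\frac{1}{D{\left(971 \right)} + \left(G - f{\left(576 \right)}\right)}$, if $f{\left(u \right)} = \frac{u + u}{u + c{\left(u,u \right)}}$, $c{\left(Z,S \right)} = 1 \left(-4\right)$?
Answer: $\frac{143}{119432311} \approx 1.1973 \cdot 10^{-6}$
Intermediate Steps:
$c{\left(Z,S \right)} = -4$
$G = 837222$ ($G = -3 + 915^{2} = -3 + 837225 = 837222$)
$f{\left(u \right)} = \frac{2 u}{-4 + u}$ ($f{\left(u \right)} = \frac{u + u}{u - 4} = \frac{2 u}{-4 + u}$)
$\frac{1}{D{\left(971 \right)} + \left(G - f{\left(576 \right)}\right)} = \frac{1}{\left(-1058 - 971\right) + \left(837222 - 2 \cdot 576 \frac{1}{-4 + 576}\right)} = \frac{1}{\left(-1058 - 971\right) + \left(837222 - 2 \cdot 576 \cdot \frac{1}{572}\right)} = \frac{1}{-2029 + \left(837222 - 2 \cdot 576 \cdot \frac{1}{572}\right)} = \frac{1}{-2029 + \left(837222 - \frac{288}{143}\right)} = \frac{1}{-2029 + \frac{119722458}{143}} = \frac{1}{\frac{119432311}{143}} = \frac{143}{119432311}$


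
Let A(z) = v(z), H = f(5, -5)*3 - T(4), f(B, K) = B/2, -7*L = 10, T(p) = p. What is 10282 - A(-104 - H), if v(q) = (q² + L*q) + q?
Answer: -36969/28 ≈ -1320.3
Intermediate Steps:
L = -10/7 (L = -⅐*10 = -10/7 ≈ -1.4286)
f(B, K) = B/2 (f(B, K) = B*(½) = B/2)
H = 7/2 (H = ((½)*5)*3 - 1*4 = (5/2)*3 - 4 = 15/2 - 4 = 7/2 ≈ 3.5000)
v(q) = q² - 3*q/7 (v(q) = (q² - 10*q/7) + q = q² - 3*q/7)
A(z) = z*(-3 + 7*z)/7
10282 - A(-104 - H) = 10282 - (-104 - 1*7/2)*(-3 + 7*(-104 - 1*7/2))/7 = 10282 - (-104 - 7/2)*(-3 + 7*(-104 - 7/2))/7 = 10282 - (-215)*(-3 + 7*(-215/2))/(7*2) = 10282 - (-215)*(-3 - 1505/2)/(7*2) = 10282 - (-215)*(-1511)/(7*2*2) = 10282 - 1*324865/28 = 10282 - 324865/28 = -36969/28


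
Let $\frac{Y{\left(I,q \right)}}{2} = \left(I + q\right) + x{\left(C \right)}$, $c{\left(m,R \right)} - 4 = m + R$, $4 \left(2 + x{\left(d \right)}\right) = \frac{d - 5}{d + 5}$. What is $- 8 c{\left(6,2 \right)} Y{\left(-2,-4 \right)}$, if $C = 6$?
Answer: $\frac{16848}{11} \approx 1531.6$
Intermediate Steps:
$x{\left(d \right)} = -2 + \frac{-5 + d}{4 \left(5 + d\right)}$ ($x{\left(d \right)} = -2 + \frac{\left(d - 5\right) \frac{1}{d + 5}}{4} = -2 + \frac{\left(-5 + d\right) \frac{1}{5 + d}}{4} = -2 + \frac{\frac{1}{5 + d} \left(-5 + d\right)}{4} = -2 + \frac{-5 + d}{4 \left(5 + d\right)}$)
$c{\left(m,R \right)} = 4 + R + m$ ($c{\left(m,R \right)} = 4 + \left(m + R\right) = 4 + \left(R + m\right) = 4 + R + m$)
$Y{\left(I,q \right)} = - \frac{87}{22} + 2 I + 2 q$ ($Y{\left(I,q \right)} = 2 \left(\left(I + q\right) + \frac{-45 - 42}{4 \left(5 + 6\right)}\right) = 2 \left(\left(I + q\right) + \frac{-45 - 42}{4 \cdot 11}\right) = 2 \left(\left(I + q\right) + \frac{1}{4} \cdot \frac{1}{11} \left(-87\right)\right) = 2 \left(\left(I + q\right) - \frac{87}{44}\right) = 2 \left(- \frac{87}{44} + I + q\right) = - \frac{87}{22} + 2 I + 2 q$)
$- 8 c{\left(6,2 \right)} Y{\left(-2,-4 \right)} = - 8 \left(4 + 2 + 6\right) \left(- \frac{87}{22} + 2 \left(-2\right) + 2 \left(-4\right)\right) = \left(-8\right) 12 \left(- \frac{87}{22} - 4 - 8\right) = \left(-96\right) \left(- \frac{351}{22}\right) = \frac{16848}{11}$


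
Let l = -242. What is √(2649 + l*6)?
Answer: 3*√133 ≈ 34.598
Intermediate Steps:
√(2649 + l*6) = √(2649 - 242*6) = √(2649 - 1452) = √1197 = 3*√133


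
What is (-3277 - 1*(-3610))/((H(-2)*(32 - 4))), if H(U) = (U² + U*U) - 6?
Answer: 333/56 ≈ 5.9464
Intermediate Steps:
H(U) = -6 + 2*U² (H(U) = (U² + U²) - 6 = 2*U² - 6 = -6 + 2*U²)
(-3277 - 1*(-3610))/((H(-2)*(32 - 4))) = (-3277 - 1*(-3610))/(((-6 + 2*(-2)²)*(32 - 4))) = (-3277 + 3610)/(((-6 + 2*4)*28)) = 333/(((-6 + 8)*28)) = 333/((2*28)) = 333/56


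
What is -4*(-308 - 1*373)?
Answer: 2724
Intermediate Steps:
-4*(-308 - 1*373) = -4*(-308 - 373) = -4*(-681) = 2724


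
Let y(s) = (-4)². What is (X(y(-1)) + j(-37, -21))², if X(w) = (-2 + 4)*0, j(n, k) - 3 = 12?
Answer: 225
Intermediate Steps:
j(n, k) = 15 (j(n, k) = 3 + 12 = 15)
y(s) = 16
X(w) = 0 (X(w) = 2*0 = 0)
(X(y(-1)) + j(-37, -21))² = (0 + 15)² = 15² = 225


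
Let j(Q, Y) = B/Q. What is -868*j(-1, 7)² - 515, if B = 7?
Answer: -43047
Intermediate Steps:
j(Q, Y) = 7/Q
-868*j(-1, 7)² - 515 = -868*(7/(-1))² - 515 = -868*(7*(-1))² - 515 = -868*(-7)² - 515 = -868*49 - 515 = -42532 - 515 = -43047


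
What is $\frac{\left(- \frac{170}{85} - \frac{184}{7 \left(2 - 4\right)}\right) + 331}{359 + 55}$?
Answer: $\frac{2395}{2898} \approx 0.82643$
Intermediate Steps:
$\frac{\left(- \frac{170}{85} - \frac{184}{7 \left(2 - 4\right)}\right) + 331}{359 + 55} = \frac{\left(\left(-170\right) \frac{1}{85} - \frac{184}{7 \left(-2\right)}\right) + 331}{414} = \left(\left(-2 - \frac{184}{-14}\right) + 331\right) \frac{1}{414} = \left(\left(-2 - - \frac{92}{7}\right) + 331\right) \frac{1}{414} = \left(\left(-2 + \frac{92}{7}\right) + 331\right) \frac{1}{414} = \left(\frac{78}{7} + 331\right) \frac{1}{414} = \frac{2395}{7} \cdot \frac{1}{414} = \frac{2395}{2898}$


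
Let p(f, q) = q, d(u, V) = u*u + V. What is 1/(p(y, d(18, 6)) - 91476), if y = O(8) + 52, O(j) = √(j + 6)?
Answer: -1/91146 ≈ -1.0971e-5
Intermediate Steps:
d(u, V) = V + u² (d(u, V) = u² + V = V + u²)
O(j) = √(6 + j)
y = 52 + √14 (y = √(6 + 8) + 52 = √14 + 52 = 52 + √14 ≈ 55.742)
1/(p(y, d(18, 6)) - 91476) = 1/((6 + 18²) - 91476) = 1/((6 + 324) - 91476) = 1/(330 - 91476) = 1/(-91146) = -1/91146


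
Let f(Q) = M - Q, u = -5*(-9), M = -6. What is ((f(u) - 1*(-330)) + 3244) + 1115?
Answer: 4638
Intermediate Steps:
u = 45
f(Q) = -6 - Q
((f(u) - 1*(-330)) + 3244) + 1115 = (((-6 - 1*45) - 1*(-330)) + 3244) + 1115 = (((-6 - 45) + 330) + 3244) + 1115 = ((-51 + 330) + 3244) + 1115 = (279 + 3244) + 1115 = 3523 + 1115 = 4638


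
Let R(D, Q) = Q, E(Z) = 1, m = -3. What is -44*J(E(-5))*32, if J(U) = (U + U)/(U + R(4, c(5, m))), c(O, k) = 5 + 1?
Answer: -2816/7 ≈ -402.29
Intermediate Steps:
c(O, k) = 6
J(U) = 2*U/(6 + U) (J(U) = (U + U)/(U + 6) = (2*U)/(6 + U) = 2*U/(6 + U))
-44*J(E(-5))*32 = -88/(6 + 1)*32 = -88/7*32 = -2816/7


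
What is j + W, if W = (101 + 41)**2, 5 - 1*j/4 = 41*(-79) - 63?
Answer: 33392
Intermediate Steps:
j = 13228 (j = 20 - 4*(41*(-79) - 63) = 20 - 4*(-3239 - 63) = 20 - 4*(-3302) = 20 + 13208 = 13228)
W = 20164 (W = 142**2 = 20164)
j + W = 13228 + 20164 = 33392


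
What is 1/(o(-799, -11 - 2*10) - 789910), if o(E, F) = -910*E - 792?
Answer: -1/63612 ≈ -1.5720e-5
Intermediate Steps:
o(E, F) = -792 - 910*E
1/(o(-799, -11 - 2*10) - 789910) = 1/((-792 - 910*(-799)) - 789910) = 1/((-792 + 727090) - 789910) = 1/(726298 - 789910) = 1/(-63612) = -1/63612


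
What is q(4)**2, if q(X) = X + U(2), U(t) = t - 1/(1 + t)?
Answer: 289/9 ≈ 32.111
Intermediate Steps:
q(X) = 5/3 + X (q(X) = X + (-1 + 2 + 2**2)/(1 + 2) = X + (-1 + 2 + 4)/3 = X + (1/3)*5 = X + 5/3 = 5/3 + X)
q(4)**2 = (5/3 + 4)**2 = (17/3)**2 = 289/9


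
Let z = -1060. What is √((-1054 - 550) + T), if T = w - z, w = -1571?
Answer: 3*I*√235 ≈ 45.989*I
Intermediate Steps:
T = -511 (T = -1571 - 1*(-1060) = -1571 + 1060 = -511)
√((-1054 - 550) + T) = √((-1054 - 550) - 511) = √(-1604 - 511) = √(-2115) = 3*I*√235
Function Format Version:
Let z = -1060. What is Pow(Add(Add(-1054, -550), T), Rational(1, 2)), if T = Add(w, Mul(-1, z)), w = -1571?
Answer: Mul(3, I, Pow(235, Rational(1, 2))) ≈ Mul(45.989, I)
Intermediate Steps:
T = -511 (T = Add(-1571, Mul(-1, -1060)) = Add(-1571, 1060) = -511)
Pow(Add(Add(-1054, -550), T), Rational(1, 2)) = Pow(Add(Add(-1054, -550), -511), Rational(1, 2)) = Pow(Add(-1604, -511), Rational(1, 2)) = Pow(-2115, Rational(1, 2)) = Mul(3, I, Pow(235, Rational(1, 2)))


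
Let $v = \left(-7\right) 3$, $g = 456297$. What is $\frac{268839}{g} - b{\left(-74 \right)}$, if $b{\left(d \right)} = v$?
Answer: $\frac{3283692}{152099} \approx 21.589$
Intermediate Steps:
$v = -21$
$b{\left(d \right)} = -21$
$\frac{268839}{g} - b{\left(-74 \right)} = \frac{268839}{456297} - -21 = 268839 \cdot \frac{1}{456297} + 21 = \frac{89613}{152099} + 21 = \frac{3283692}{152099}$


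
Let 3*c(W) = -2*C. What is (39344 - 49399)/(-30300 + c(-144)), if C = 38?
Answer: 30165/90976 ≈ 0.33157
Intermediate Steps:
c(W) = -76/3 (c(W) = (-2*38)/3 = (⅓)*(-76) = -76/3)
(39344 - 49399)/(-30300 + c(-144)) = (39344 - 49399)/(-30300 - 76/3) = -10055/(-90976/3) = -10055*(-3/90976) = 30165/90976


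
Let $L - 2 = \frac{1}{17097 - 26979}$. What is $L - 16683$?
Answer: $- \frac{164841643}{9882} \approx -16681.0$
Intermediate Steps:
$L = \frac{19763}{9882}$ ($L = 2 + \frac{1}{17097 - 26979} = 2 + \frac{1}{-9882} = 2 - \frac{1}{9882} = \frac{19763}{9882} \approx 1.9999$)
$L - 16683 = \frac{19763}{9882} - 16683 = - \frac{164841643}{9882}$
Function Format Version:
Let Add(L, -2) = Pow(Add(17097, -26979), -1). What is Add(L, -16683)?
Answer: Rational(-164841643, 9882) ≈ -16681.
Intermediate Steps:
L = Rational(19763, 9882) (L = Add(2, Pow(Add(17097, -26979), -1)) = Add(2, Pow(-9882, -1)) = Add(2, Rational(-1, 9882)) = Rational(19763, 9882) ≈ 1.9999)
Add(L, -16683) = Add(Rational(19763, 9882), -16683) = Rational(-164841643, 9882)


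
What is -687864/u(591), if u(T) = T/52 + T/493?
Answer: -5878027168/107365 ≈ -54748.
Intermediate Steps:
u(T) = 545*T/25636 (u(T) = T*(1/52) + T*(1/493) = T/52 + T/493 = 545*T/25636)
-687864/u(591) = -687864/((545/25636)*591) = -687864/322095/25636 = -687864*25636/322095 = -5878027168/107365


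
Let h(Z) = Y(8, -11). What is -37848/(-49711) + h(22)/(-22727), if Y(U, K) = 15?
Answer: 859425831/1129781897 ≈ 0.76070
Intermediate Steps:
h(Z) = 15
-37848/(-49711) + h(22)/(-22727) = -37848/(-49711) + 15/(-22727) = -37848*(-1/49711) + 15*(-1/22727) = 37848/49711 - 15/22727 = 859425831/1129781897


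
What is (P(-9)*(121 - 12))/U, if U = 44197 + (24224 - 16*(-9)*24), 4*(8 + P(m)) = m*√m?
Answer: -872/71877 - 981*I/95836 ≈ -0.012132 - 0.010236*I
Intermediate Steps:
P(m) = -8 + m^(3/2)/4 (P(m) = -8 + (m*√m)/4 = -8 + m^(3/2)/4)
U = 71877 (U = 44197 + (24224 + 144*24) = 44197 + (24224 + 3456) = 44197 + 27680 = 71877)
(P(-9)*(121 - 12))/U = ((-8 + (-9)^(3/2)/4)*(121 - 12))/71877 = ((-8 + (-27*I)/4)*109)*(1/71877) = ((-8 - 27*I/4)*109)*(1/71877) = (-872 - 2943*I/4)*(1/71877) = -872/71877 - 981*I/95836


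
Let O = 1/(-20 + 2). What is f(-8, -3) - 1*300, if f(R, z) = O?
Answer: -5401/18 ≈ -300.06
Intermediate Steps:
O = -1/18 (O = 1/(-18) = -1/18 ≈ -0.055556)
f(R, z) = -1/18
f(-8, -3) - 1*300 = -1/18 - 1*300 = -1/18 - 300 = -5401/18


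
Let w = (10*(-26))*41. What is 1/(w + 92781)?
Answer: 1/82121 ≈ 1.2177e-5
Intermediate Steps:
w = -10660 (w = -260*41 = -10660)
1/(w + 92781) = 1/(-10660 + 92781) = 1/82121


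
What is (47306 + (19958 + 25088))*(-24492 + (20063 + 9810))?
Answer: 496946112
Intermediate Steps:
(47306 + (19958 + 25088))*(-24492 + (20063 + 9810)) = (47306 + 45046)*(-24492 + 29873) = 92352*5381 = 496946112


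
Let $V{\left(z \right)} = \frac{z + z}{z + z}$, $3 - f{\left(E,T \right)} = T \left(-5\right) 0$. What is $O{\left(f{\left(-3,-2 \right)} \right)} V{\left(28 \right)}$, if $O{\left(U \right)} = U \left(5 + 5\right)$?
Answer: $30$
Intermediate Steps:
$f{\left(E,T \right)} = 3$ ($f{\left(E,T \right)} = 3 - T \left(-5\right) 0 = 3 - - 5 T 0 = 3 - 0 = 3 + 0 = 3$)
$V{\left(z \right)} = 1$ ($V{\left(z \right)} = \frac{2 z}{2 z} = 2 z \frac{1}{2 z} = 1$)
$O{\left(U \right)} = 10 U$ ($O{\left(U \right)} = U 10 = 10 U$)
$O{\left(f{\left(-3,-2 \right)} \right)} V{\left(28 \right)} = 10 \cdot 3 \cdot 1 = 30 \cdot 1 = 30$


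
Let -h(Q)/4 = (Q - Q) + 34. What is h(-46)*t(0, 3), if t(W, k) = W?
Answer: 0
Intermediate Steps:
h(Q) = -136 (h(Q) = -4*((Q - Q) + 34) = -4*(0 + 34) = -4*34 = -136)
h(-46)*t(0, 3) = -136*0 = 0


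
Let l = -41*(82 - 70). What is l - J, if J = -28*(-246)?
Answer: -7380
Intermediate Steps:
J = 6888
l = -492 (l = -41*12 = -492)
l - J = -492 - 1*6888 = -492 - 6888 = -7380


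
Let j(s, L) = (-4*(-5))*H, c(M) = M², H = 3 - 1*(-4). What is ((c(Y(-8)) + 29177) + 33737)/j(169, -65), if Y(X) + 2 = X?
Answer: 4501/10 ≈ 450.10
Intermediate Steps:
Y(X) = -2 + X
H = 7 (H = 3 + 4 = 7)
j(s, L) = 140 (j(s, L) = -4*(-5)*7 = 20*7 = 140)
((c(Y(-8)) + 29177) + 33737)/j(169, -65) = (((-2 - 8)² + 29177) + 33737)/140 = (((-10)² + 29177) + 33737)*(1/140) = ((100 + 29177) + 33737)*(1/140) = (29277 + 33737)*(1/140) = 63014*(1/140) = 4501/10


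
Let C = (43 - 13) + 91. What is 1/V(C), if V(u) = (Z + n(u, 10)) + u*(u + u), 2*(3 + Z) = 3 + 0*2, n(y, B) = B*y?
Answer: 2/60981 ≈ 3.2797e-5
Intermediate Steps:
Z = -3/2 (Z = -3 + (3 + 0*2)/2 = -3 + (3 + 0)/2 = -3 + (1/2)*3 = -3 + 3/2 = -3/2 ≈ -1.5000)
C = 121 (C = 30 + 91 = 121)
V(u) = -3/2 + 2*u**2 + 10*u (V(u) = (-3/2 + 10*u) + u*(u + u) = (-3/2 + 10*u) + u*(2*u) = (-3/2 + 10*u) + 2*u**2 = -3/2 + 2*u**2 + 10*u)
1/V(C) = 1/(-3/2 + 2*121**2 + 10*121) = 1/(-3/2 + 2*14641 + 1210) = 1/(-3/2 + 29282 + 1210) = 1/(60981/2) = 2/60981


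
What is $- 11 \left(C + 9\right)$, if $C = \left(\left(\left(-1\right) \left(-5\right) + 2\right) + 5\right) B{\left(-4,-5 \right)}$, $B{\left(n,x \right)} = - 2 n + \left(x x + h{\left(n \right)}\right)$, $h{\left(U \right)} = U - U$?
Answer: $-4455$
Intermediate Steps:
$h{\left(U \right)} = 0$
$B{\left(n,x \right)} = x^{2} - 2 n$ ($B{\left(n,x \right)} = - 2 n + \left(x x + 0\right) = - 2 n + \left(x^{2} + 0\right) = - 2 n + x^{2} = x^{2} - 2 n$)
$C = 396$ ($C = \left(\left(\left(-1\right) \left(-5\right) + 2\right) + 5\right) \left(\left(-5\right)^{2} - -8\right) = \left(\left(5 + 2\right) + 5\right) \left(25 + 8\right) = \left(7 + 5\right) 33 = 12 \cdot 33 = 396$)
$- 11 \left(C + 9\right) = - 11 \left(396 + 9\right) = \left(-11\right) 405 = -4455$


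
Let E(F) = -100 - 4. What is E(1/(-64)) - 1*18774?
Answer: -18878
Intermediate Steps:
E(F) = -104
E(1/(-64)) - 1*18774 = -104 - 1*18774 = -104 - 18774 = -18878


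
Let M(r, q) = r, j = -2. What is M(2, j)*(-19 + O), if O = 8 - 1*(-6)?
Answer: -10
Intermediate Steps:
O = 14 (O = 8 + 6 = 14)
M(2, j)*(-19 + O) = 2*(-19 + 14) = 2*(-5) = -10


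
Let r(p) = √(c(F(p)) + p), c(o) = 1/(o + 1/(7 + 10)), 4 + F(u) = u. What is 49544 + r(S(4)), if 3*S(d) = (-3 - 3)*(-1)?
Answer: 49544 + 7*√33/33 ≈ 49545.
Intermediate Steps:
F(u) = -4 + u
S(d) = 2 (S(d) = ((-3 - 3)*(-1))/3 = (-6*(-1))/3 = (⅓)*6 = 2)
c(o) = 1/(1/17 + o) (c(o) = 1/(o + 1/17) = 1/(1/17 + o))
r(p) = √(p + 17/(-67 + 17*p)) (r(p) = √(17/(1 + 17*(-4 + p)) + p) = √(17/(1 + (-68 + 17*p)) + p) = √(17/(-67 + 17*p) + p) = √(p + 17/(-67 + 17*p)))
49544 + r(S(4)) = 49544 + √((17 + 2*(-67 + 17*2))/(-67 + 17*2)) = 49544 + √((17 + 2*(-67 + 34))/(-67 + 34)) = 49544 + √((17 + 2*(-33))/(-33)) = 49544 + √(-(17 - 66)/33) = 49544 + √(-1/33*(-49)) = 49544 + √(49/33) = 49544 + 7*√33/33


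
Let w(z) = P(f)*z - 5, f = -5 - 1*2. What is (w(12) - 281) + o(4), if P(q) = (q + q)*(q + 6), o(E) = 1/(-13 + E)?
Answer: -1063/9 ≈ -118.11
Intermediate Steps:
f = -7 (f = -5 - 2 = -7)
P(q) = 2*q*(6 + q) (P(q) = (2*q)*(6 + q) = 2*q*(6 + q))
w(z) = -5 + 14*z (w(z) = (2*(-7)*(6 - 7))*z - 5 = (2*(-7)*(-1))*z - 5 = 14*z - 5 = -5 + 14*z)
(w(12) - 281) + o(4) = ((-5 + 14*12) - 281) + 1/(-13 + 4) = ((-5 + 168) - 281) + 1/(-9) = (163 - 281) - 1/9 = -118 - 1/9 = -1063/9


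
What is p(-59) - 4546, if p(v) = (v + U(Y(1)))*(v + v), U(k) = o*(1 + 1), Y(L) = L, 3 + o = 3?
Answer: 2416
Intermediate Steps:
o = 0 (o = -3 + 3 = 0)
U(k) = 0 (U(k) = 0*(1 + 1) = 0*2 = 0)
p(v) = 2*v² (p(v) = (v + 0)*(v + v) = v*(2*v) = 2*v²)
p(-59) - 4546 = 2*(-59)² - 4546 = 2*3481 - 4546 = 6962 - 4546 = 2416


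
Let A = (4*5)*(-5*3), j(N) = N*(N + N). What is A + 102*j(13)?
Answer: 34176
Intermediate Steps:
j(N) = 2*N**2 (j(N) = N*(2*N) = 2*N**2)
A = -300 (A = 20*(-15) = -300)
A + 102*j(13) = -300 + 102*(2*13**2) = -300 + 102*(2*169) = -300 + 102*338 = -300 + 34476 = 34176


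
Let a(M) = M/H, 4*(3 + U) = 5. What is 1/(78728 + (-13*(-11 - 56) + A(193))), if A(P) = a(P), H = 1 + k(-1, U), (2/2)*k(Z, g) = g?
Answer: 3/238025 ≈ 1.2604e-5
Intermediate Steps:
U = -7/4 (U = -3 + (¼)*5 = -3 + 5/4 = -7/4 ≈ -1.7500)
k(Z, g) = g
H = -¾ (H = 1 - 7/4 = -¾ ≈ -0.75000)
a(M) = -4*M/3 (a(M) = M/(-¾) = M*(-4/3) = -4*M/3)
A(P) = -4*P/3
1/(78728 + (-13*(-11 - 56) + A(193))) = 1/(78728 + (-13*(-11 - 56) - 4/3*193)) = 1/(78728 + (-13*(-67) - 772/3)) = 1/(78728 + (871 - 772/3)) = 1/(78728 + 1841/3) = 1/(238025/3) = 3/238025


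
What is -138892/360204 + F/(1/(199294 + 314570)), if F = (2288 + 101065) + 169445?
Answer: 971034282083873/6927 ≈ 1.4018e+11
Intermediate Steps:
F = 272798 (F = 103353 + 169445 = 272798)
-138892/360204 + F/(1/(199294 + 314570)) = -138892/360204 + 272798/(1/(199294 + 314570)) = -138892*1/360204 + 272798/(1/513864) = -2671/6927 + 272798/(1/513864) = -2671/6927 + 272798*513864 = -2671/6927 + 140181071472 = 971034282083873/6927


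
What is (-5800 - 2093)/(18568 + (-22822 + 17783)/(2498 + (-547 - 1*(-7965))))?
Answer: -78266988/184115249 ≈ -0.42510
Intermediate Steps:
(-5800 - 2093)/(18568 + (-22822 + 17783)/(2498 + (-547 - 1*(-7965)))) = -7893/(18568 - 5039/(2498 + (-547 + 7965))) = -7893/(18568 - 5039/(2498 + 7418)) = -7893/(18568 - 5039/9916) = -7893/184115249/9916 = -7893*9916/184115249 = -78266988/184115249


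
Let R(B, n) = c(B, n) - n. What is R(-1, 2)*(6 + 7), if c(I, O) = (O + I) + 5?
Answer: 52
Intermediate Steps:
c(I, O) = 5 + I + O (c(I, O) = (I + O) + 5 = 5 + I + O)
R(B, n) = 5 + B (R(B, n) = (5 + B + n) - n = 5 + B)
R(-1, 2)*(6 + 7) = (5 - 1)*(6 + 7) = 4*13 = 52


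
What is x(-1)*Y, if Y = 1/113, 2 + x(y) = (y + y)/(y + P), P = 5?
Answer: -5/226 ≈ -0.022124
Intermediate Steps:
x(y) = -2 + 2*y/(5 + y) (x(y) = -2 + (y + y)/(y + 5) = -2 + (2*y)/(5 + y) = -2 + 2*y/(5 + y))
Y = 1/113 ≈ 0.0088496
x(-1)*Y = -10/(5 - 1)*(1/113) = -10/4*(1/113) = -10*¼*(1/113) = -5/2*1/113 = -5/226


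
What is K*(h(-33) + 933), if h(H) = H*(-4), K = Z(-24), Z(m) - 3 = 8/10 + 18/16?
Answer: 41961/8 ≈ 5245.1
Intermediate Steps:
Z(m) = 197/40 (Z(m) = 3 + (8/10 + 18/16) = 3 + (8*(⅒) + 18*(1/16)) = 3 + (⅘ + 9/8) = 3 + 77/40 = 197/40)
K = 197/40 ≈ 4.9250
h(H) = -4*H
K*(h(-33) + 933) = 197*(-4*(-33) + 933)/40 = 197*(132 + 933)/40 = (197/40)*1065 = 41961/8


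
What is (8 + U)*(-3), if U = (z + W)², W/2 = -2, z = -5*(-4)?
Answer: -792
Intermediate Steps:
z = 20
W = -4 (W = 2*(-2) = -4)
U = 256 (U = (20 - 4)² = 16² = 256)
(8 + U)*(-3) = (8 + 256)*(-3) = 264*(-3) = -792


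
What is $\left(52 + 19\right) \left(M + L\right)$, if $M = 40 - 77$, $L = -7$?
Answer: $-3124$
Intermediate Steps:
$M = -37$
$\left(52 + 19\right) \left(M + L\right) = \left(52 + 19\right) \left(-37 - 7\right) = 71 \left(-44\right) = -3124$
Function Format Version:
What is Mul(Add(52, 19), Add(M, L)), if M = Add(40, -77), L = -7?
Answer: -3124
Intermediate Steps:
M = -37
Mul(Add(52, 19), Add(M, L)) = Mul(Add(52, 19), Add(-37, -7)) = Mul(71, -44) = -3124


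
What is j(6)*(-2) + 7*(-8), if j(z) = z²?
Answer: -128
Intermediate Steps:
j(6)*(-2) + 7*(-8) = 6²*(-2) + 7*(-8) = 36*(-2) - 56 = -72 - 56 = -128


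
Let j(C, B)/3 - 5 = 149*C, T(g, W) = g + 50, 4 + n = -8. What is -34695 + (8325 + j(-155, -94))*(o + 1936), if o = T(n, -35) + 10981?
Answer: -789577170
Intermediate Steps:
n = -12 (n = -4 - 8 = -12)
T(g, W) = 50 + g
j(C, B) = 15 + 447*C (j(C, B) = 15 + 3*(149*C) = 15 + 447*C)
o = 11019 (o = (50 - 12) + 10981 = 38 + 10981 = 11019)
-34695 + (8325 + j(-155, -94))*(o + 1936) = -34695 + (8325 + (15 + 447*(-155)))*(11019 + 1936) = -34695 + (8325 + (15 - 69285))*12955 = -34695 + (8325 - 69270)*12955 = -34695 - 60945*12955 = -34695 - 789542475 = -789577170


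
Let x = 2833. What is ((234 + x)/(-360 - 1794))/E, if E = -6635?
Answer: 3067/14291790 ≈ 0.00021460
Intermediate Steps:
((234 + x)/(-360 - 1794))/E = ((234 + 2833)/(-360 - 1794))/(-6635) = (3067/(-2154))*(-1/6635) = (3067*(-1/2154))*(-1/6635) = -3067/2154*(-1/6635) = 3067/14291790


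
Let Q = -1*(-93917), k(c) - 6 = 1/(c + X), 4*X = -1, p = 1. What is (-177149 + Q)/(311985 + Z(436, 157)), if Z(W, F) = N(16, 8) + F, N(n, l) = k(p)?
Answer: -7803/29264 ≈ -0.26664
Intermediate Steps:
X = -1/4 (X = (1/4)*(-1) = -1/4 ≈ -0.25000)
k(c) = 6 + 1/(-1/4 + c) (k(c) = 6 + 1/(c - 1/4) = 6 + 1/(-1/4 + c))
N(n, l) = 22/3 (N(n, l) = 2*(-1 + 12*1)/(-1 + 4*1) = 2*(-1 + 12)/(-1 + 4) = 2*11/3 = 2*(1/3)*11 = 22/3)
Q = 93917
Z(W, F) = 22/3 + F
(-177149 + Q)/(311985 + Z(436, 157)) = (-177149 + 93917)/(311985 + (22/3 + 157)) = -83232/(311985 + 493/3) = -83232/936448/3 = -83232*3/936448 = -7803/29264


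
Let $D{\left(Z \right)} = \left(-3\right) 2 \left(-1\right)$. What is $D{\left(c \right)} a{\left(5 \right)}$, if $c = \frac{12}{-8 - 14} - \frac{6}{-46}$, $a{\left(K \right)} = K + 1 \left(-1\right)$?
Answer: $24$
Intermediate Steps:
$a{\left(K \right)} = -1 + K$ ($a{\left(K \right)} = K - 1 = -1 + K$)
$c = - \frac{105}{253}$ ($c = \frac{12}{-8 - 14} - - \frac{3}{23} = \frac{12}{-22} + \frac{3}{23} = 12 \left(- \frac{1}{22}\right) + \frac{3}{23} = - \frac{6}{11} + \frac{3}{23} = - \frac{105}{253} \approx -0.41502$)
$D{\left(Z \right)} = 6$ ($D{\left(Z \right)} = \left(-6\right) \left(-1\right) = 6$)
$D{\left(c \right)} a{\left(5 \right)} = 6 \left(-1 + 5\right) = 6 \cdot 4 = 24$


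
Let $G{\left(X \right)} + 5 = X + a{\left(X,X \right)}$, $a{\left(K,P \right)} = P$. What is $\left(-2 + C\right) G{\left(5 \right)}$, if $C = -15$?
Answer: $-85$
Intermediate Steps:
$G{\left(X \right)} = -5 + 2 X$ ($G{\left(X \right)} = -5 + \left(X + X\right) = -5 + 2 X$)
$\left(-2 + C\right) G{\left(5 \right)} = \left(-2 - 15\right) \left(-5 + 2 \cdot 5\right) = - 17 \left(-5 + 10\right) = \left(-17\right) 5 = -85$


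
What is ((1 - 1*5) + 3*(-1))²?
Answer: 49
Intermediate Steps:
((1 - 1*5) + 3*(-1))² = ((1 - 5) - 3)² = (-4 - 3)² = (-7)² = 49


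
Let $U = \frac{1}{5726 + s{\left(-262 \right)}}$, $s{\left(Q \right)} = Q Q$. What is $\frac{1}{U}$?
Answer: $74370$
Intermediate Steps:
$s{\left(Q \right)} = Q^{2}$
$U = \frac{1}{74370}$ ($U = \frac{1}{5726 + \left(-262\right)^{2}} = \frac{1}{5726 + 68644} = \frac{1}{74370} \approx 1.3446 \cdot 10^{-5}$)
$\frac{1}{U} = \frac{1}{\frac{1}{74370}} = 74370$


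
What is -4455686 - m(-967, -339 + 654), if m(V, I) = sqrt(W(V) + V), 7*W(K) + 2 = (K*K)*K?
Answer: -4455686 - I*sqrt(6329664838)/7 ≈ -4.4557e+6 - 11366.0*I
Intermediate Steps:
W(K) = -2/7 + K**3/7 (W(K) = -2/7 + ((K*K)*K)/7 = -2/7 + (K**2*K)/7 = -2/7 + K**3/7)
m(V, I) = sqrt(-2/7 + V + V**3/7) (m(V, I) = sqrt((-2/7 + V**3/7) + V) = sqrt(-2/7 + V + V**3/7))
-4455686 - m(-967, -339 + 654) = -4455686 - sqrt(-14 + 7*(-967)**3 + 49*(-967))/7 = -4455686 - sqrt(-14 + 7*(-904231063) - 47383)/7 = -4455686 - sqrt(-14 - 6329617441 - 47383)/7 = -4455686 - sqrt(-6329664838)/7 = -4455686 - I*sqrt(6329664838)/7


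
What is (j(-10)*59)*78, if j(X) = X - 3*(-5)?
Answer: 23010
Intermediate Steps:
j(X) = 15 + X (j(X) = X + 15 = 15 + X)
(j(-10)*59)*78 = ((15 - 10)*59)*78 = (5*59)*78 = 295*78 = 23010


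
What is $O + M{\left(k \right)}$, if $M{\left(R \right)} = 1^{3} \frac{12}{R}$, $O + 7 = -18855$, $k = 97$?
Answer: $- \frac{1829602}{97} \approx -18862.0$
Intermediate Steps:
$O = -18862$ ($O = -7 - 18855 = -18862$)
$M{\left(R \right)} = \frac{12}{R}$ ($M{\left(R \right)} = 1 \frac{12}{R} = \frac{12}{R}$)
$O + M{\left(k \right)} = -18862 + \frac{12}{97} = - \frac{1829602}{97}$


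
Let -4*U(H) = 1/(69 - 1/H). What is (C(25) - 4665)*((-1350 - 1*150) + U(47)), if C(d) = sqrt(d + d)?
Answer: 90743799255/12968 - 97260235*sqrt(2)/12968 ≈ 6.9869e+6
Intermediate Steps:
C(d) = sqrt(2)*sqrt(d) (C(d) = sqrt(2*d) = sqrt(2)*sqrt(d))
U(H) = -1/(4*(69 - 1/H))
(C(25) - 4665)*((-1350 - 1*150) + U(47)) = (sqrt(2)*sqrt(25) - 4665)*((-1350 - 1*150) - 1*47/(-4 + 276*47)) = (sqrt(2)*5 - 4665)*((-1350 - 150) - 1*47/(-4 + 12972)) = (5*sqrt(2) - 4665)*(-1500 - 1*47/12968) = (-4665 + 5*sqrt(2))*(-1500 - 1*47*1/12968) = (-4665 + 5*sqrt(2))*(-1500 - 47/12968) = (-4665 + 5*sqrt(2))*(-19452047/12968) = 90743799255/12968 - 97260235*sqrt(2)/12968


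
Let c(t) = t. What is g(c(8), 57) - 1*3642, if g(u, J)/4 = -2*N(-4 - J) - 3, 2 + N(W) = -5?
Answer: -3598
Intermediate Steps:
N(W) = -7 (N(W) = -2 - 5 = -7)
g(u, J) = 44 (g(u, J) = 4*(-2*(-7) - 3) = 4*(14 - 3) = 4*11 = 44)
g(c(8), 57) - 1*3642 = 44 - 1*3642 = 44 - 3642 = -3598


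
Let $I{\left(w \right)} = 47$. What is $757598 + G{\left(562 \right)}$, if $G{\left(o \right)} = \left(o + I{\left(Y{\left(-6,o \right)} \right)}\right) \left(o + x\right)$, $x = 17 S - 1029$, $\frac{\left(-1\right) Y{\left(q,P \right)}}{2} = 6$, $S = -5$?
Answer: $421430$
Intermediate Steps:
$Y{\left(q,P \right)} = -12$ ($Y{\left(q,P \right)} = \left(-2\right) 6 = -12$)
$x = -1114$ ($x = 17 \left(-5\right) - 1029 = -85 - 1029 = -1114$)
$G{\left(o \right)} = \left(-1114 + o\right) \left(47 + o\right)$ ($G{\left(o \right)} = \left(o + 47\right) \left(o - 1114\right) = \left(47 + o\right) \left(-1114 + o\right) = \left(-1114 + o\right) \left(47 + o\right)$)
$757598 + G{\left(562 \right)} = 757598 - \left(652012 - 315844\right) = 757598 - 336168 = 421430$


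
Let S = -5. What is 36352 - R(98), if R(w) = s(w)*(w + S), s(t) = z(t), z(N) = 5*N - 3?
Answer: -8939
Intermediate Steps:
z(N) = -3 + 5*N
s(t) = -3 + 5*t
R(w) = (-5 + w)*(-3 + 5*w) (R(w) = (-3 + 5*w)*(w - 5) = (-3 + 5*w)*(-5 + w) = (-5 + w)*(-3 + 5*w))
36352 - R(98) = 36352 - (-5 + 98)*(-3 + 5*98) = 36352 - 93*(-3 + 490) = 36352 - 93*487 = 36352 - 1*45291 = 36352 - 45291 = -8939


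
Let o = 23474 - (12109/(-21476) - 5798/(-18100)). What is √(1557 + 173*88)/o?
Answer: 97178900*√16781/2281201162363 ≈ 0.0055185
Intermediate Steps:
o = 2281201162363/97178900 (o = 23474 - (12109*(-1/21476) - 5798*(-1/18100)) = 23474 - (-12109/21476 + 2899/9050) = 23474 - 1*(-23663763/97178900) = 23474 + 23663763/97178900 = 2281201162363/97178900 ≈ 23474.)
√(1557 + 173*88)/o = √(1557 + 173*88)/(2281201162363/97178900) = √(1557 + 15224)*(97178900/2281201162363) = √16781*(97178900/2281201162363) = 97178900*√16781/2281201162363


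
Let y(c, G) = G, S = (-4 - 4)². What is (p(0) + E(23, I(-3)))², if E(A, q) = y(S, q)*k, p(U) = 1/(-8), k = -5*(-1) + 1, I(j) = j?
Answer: 21025/64 ≈ 328.52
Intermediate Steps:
S = 64 (S = (-8)² = 64)
k = 6 (k = 5 + 1 = 6)
p(U) = -⅛
E(A, q) = 6*q (E(A, q) = q*6 = 6*q)
(p(0) + E(23, I(-3)))² = (-⅛ + 6*(-3))² = (-⅛ - 18)² = (-145/8)² = 21025/64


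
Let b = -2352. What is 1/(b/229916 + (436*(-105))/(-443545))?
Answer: 5098904611/474116832 ≈ 10.755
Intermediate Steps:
1/(b/229916 + (436*(-105))/(-443545)) = 1/(-2352/229916 + (436*(-105))/(-443545)) = 1/(-2352*1/229916 - 45780*(-1/443545)) = 1/(-588/57479 + 9156/88709) = 1/(474116832/5098904611) = 5098904611/474116832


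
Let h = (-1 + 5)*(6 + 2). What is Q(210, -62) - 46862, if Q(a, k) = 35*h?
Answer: -45742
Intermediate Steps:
h = 32 (h = 4*8 = 32)
Q(a, k) = 1120 (Q(a, k) = 35*32 = 1120)
Q(210, -62) - 46862 = 1120 - 46862 = -45742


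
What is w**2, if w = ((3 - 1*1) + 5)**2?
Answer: 2401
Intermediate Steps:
w = 49 (w = ((3 - 1) + 5)**2 = (2 + 5)**2 = 7**2 = 49)
w**2 = 49**2 = 2401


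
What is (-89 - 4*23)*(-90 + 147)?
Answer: -10317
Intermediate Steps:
(-89 - 4*23)*(-90 + 147) = (-89 - 1*92)*57 = (-89 - 92)*57 = -181*57 = -10317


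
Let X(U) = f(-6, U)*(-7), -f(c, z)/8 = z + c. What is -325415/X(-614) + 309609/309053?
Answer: 22264021295/2146064032 ≈ 10.374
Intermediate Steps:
f(c, z) = -8*c - 8*z (f(c, z) = -8*(z + c) = -8*(c + z) = -8*c - 8*z)
X(U) = -336 + 56*U (X(U) = (-8*(-6) - 8*U)*(-7) = (48 - 8*U)*(-7) = -336 + 56*U)
-325415/X(-614) + 309609/309053 = -325415/(-336 + 56*(-614)) + 309609/309053 = -325415/(-336 - 34384) + 309609*(1/309053) = -325415/(-34720) + 309609/309053 = -325415*(-1/34720) + 309609/309053 = 65083/6944 + 309609/309053 = 22264021295/2146064032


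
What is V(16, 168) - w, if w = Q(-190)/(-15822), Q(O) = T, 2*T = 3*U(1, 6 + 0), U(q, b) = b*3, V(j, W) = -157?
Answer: -92001/586 ≈ -157.00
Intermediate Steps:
U(q, b) = 3*b
T = 27 (T = (3*(3*(6 + 0)))/2 = (3*(3*6))/2 = (3*18)/2 = (½)*54 = 27)
Q(O) = 27
w = -1/586 (w = 27/(-15822) = 27*(-1/15822) = -1/586 ≈ -0.0017065)
V(16, 168) - w = -157 - 1*(-1/586) = -157 + 1/586 = -92001/586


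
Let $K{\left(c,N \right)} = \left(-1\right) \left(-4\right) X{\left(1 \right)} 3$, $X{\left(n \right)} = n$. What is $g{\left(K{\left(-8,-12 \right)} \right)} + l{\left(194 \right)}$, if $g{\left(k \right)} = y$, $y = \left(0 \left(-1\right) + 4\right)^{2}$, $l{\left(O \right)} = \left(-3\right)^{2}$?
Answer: $25$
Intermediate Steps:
$l{\left(O \right)} = 9$
$K{\left(c,N \right)} = 12$ ($K{\left(c,N \right)} = \left(-1\right) \left(-4\right) 1 \cdot 3 = 4 \cdot 1 \cdot 3 = 4 \cdot 3 = 12$)
$y = 16$ ($y = \left(0 + 4\right)^{2} = 4^{2} = 16$)
$g{\left(k \right)} = 16$
$g{\left(K{\left(-8,-12 \right)} \right)} + l{\left(194 \right)} = 16 + 9 = 25$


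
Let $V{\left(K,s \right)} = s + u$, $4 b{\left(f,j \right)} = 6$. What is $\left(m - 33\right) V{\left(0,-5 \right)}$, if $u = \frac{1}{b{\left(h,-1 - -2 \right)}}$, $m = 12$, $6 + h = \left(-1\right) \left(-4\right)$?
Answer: $91$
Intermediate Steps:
$h = -2$ ($h = -6 - -4 = -6 + 4 = -2$)
$b{\left(f,j \right)} = \frac{3}{2}$ ($b{\left(f,j \right)} = \frac{1}{4} \cdot 6 = \frac{3}{2}$)
$u = \frac{2}{3}$ ($u = \frac{1}{\frac{3}{2}} = \frac{2}{3} \approx 0.66667$)
$V{\left(K,s \right)} = \frac{2}{3} + s$ ($V{\left(K,s \right)} = s + \frac{2}{3} = \frac{2}{3} + s$)
$\left(m - 33\right) V{\left(0,-5 \right)} = \left(12 - 33\right) \left(\frac{2}{3} - 5\right) = \left(-21\right) \left(- \frac{13}{3}\right) = 91$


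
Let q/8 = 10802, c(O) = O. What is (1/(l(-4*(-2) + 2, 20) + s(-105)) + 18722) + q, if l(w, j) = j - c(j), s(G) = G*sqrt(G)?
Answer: 105138 + I*sqrt(105)/11025 ≈ 1.0514e+5 + 0.00092943*I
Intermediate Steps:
s(G) = G**(3/2)
q = 86416 (q = 8*10802 = 86416)
l(w, j) = 0 (l(w, j) = j - j = 0)
(1/(l(-4*(-2) + 2, 20) + s(-105)) + 18722) + q = (1/(0 + (-105)**(3/2)) + 18722) + 86416 = (1/(0 - 105*I*sqrt(105)) + 18722) + 86416 = (1/(-105*I*sqrt(105)) + 18722) + 86416 = (I*sqrt(105)/11025 + 18722) + 86416 = (18722 + I*sqrt(105)/11025) + 86416 = 105138 + I*sqrt(105)/11025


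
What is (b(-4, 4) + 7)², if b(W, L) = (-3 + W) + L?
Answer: 16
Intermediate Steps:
b(W, L) = -3 + L + W
(b(-4, 4) + 7)² = ((-3 + 4 - 4) + 7)² = (-3 + 7)² = 4² = 16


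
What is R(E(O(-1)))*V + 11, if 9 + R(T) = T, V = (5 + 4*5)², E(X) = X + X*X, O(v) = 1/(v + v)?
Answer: -23081/4 ≈ -5770.3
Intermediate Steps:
O(v) = 1/(2*v)
E(X) = X + X²
V = 625 (V = (5 + 20)² = 25² = 625)
R(T) = -9 + T
R(E(O(-1)))*V + 11 = (-9 + ((½)/(-1))*(1 + (½)/(-1)))*625 + 11 = (-9 + ((½)*(-1))*(1 + (½)*(-1)))*625 + 11 = (-9 - (1 - ½)/2)*625 + 11 = (-9 - ½*½)*625 + 11 = (-9 - ¼)*625 + 11 = -37/4*625 + 11 = -23125/4 + 11 = -23081/4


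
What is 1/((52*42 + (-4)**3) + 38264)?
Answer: 1/40384 ≈ 2.4762e-5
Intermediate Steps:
1/((52*42 + (-4)**3) + 38264) = 1/((2184 - 64) + 38264) = 1/(2120 + 38264) = 1/40384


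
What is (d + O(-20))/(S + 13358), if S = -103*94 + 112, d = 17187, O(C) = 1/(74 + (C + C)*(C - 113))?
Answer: 92706679/20432472 ≈ 4.5372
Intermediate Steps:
O(C) = 1/(74 + 2*C*(-113 + C)) (O(C) = 1/(74 + (2*C)*(-113 + C)) = 1/(74 + 2*C*(-113 + C)))
S = -9570 (S = -9682 + 112 = -9570)
(d + O(-20))/(S + 13358) = (17187 + 1/(2*(37 + (-20)² - 113*(-20))))/(-9570 + 13358) = (17187 + 1/(2*(37 + 400 + 2260)))/3788 = (17187 + (½)/2697)*(1/3788) = (17187 + (½)*(1/2697))*(1/3788) = (17187 + 1/5394)*(1/3788) = (92706679/5394)*(1/3788) = 92706679/20432472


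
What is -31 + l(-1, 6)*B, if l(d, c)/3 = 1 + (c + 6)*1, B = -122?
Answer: -4789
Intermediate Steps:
l(d, c) = 21 + 3*c (l(d, c) = 3*(1 + (c + 6)*1) = 3*(1 + (6 + c)*1) = 3*(1 + (6 + c)) = 3*(7 + c) = 21 + 3*c)
-31 + l(-1, 6)*B = -31 + (21 + 3*6)*(-122) = -31 + (21 + 18)*(-122) = -31 + 39*(-122) = -31 - 4758 = -4789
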